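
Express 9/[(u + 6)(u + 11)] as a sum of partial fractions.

9/(u + 6)(u + 11) = A/(u + 6) + B/(u + 11). A = 9/(-6 + 11) = 9/5, B = 9/(-11 + 6) = -9/5
Result: (9/5)/(u + 6) - (9/5)/(u + 11)


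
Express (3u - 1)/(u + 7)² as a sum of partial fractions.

(3u - 1) = P(u + 7) + Q. At u = -7: Q = 3·(-7) - 1 = -22. Coeff of u: P = 3
Result: 3/(u + 7) - 22/(u + 7)²


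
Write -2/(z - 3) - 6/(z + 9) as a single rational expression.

Common denominator (z - 3)(z + 9). Numerator: -2(z + 9) - 6(z - 3) = (-2z - 18) - (6z - 18) = -8z
Result: (-8z)/[(z - 3)(z + 9)]


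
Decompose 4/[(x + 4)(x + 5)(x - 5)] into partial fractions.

Using cover-up method: α = -4/9, β = 2/5, γ = 2/45
Result: (-4/9)/(x + 4) + (2/5)/(x + 5) + (2/45)/(x - 5)


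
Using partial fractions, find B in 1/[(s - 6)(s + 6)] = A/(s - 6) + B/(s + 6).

Cover-up at s = -6: B = 1/(-6 - 6) = -1/12


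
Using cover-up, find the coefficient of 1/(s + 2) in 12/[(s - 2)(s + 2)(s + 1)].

Cover (s + 2), set s=-2: 12/[(-2 - 2)(-2 + 1)] = 3


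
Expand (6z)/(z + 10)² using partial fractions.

(6z) = α(z + 10) + β. At z = -10: β = 6·(-10) + 0 = -60. Coeff of z: α = 6
Result: 6/(z + 10) - 60/(z + 10)²


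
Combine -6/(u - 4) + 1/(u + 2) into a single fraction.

Common denominator (u - 4)(u + 2). Numerator: -6(u + 2) + 1(u - 4) = (-6u - 12) + (u - 4) = -5u - 16
Result: (-5u - 16)/[(u - 4)(u + 2)]


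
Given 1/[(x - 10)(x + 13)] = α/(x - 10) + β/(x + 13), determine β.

Cover-up at x = -13: β = 1/(-13 - 10) = -1/23


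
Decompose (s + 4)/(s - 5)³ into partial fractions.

(s + 4) = α(s - 5)² + β(s - 5) + γ. At s = 5: γ = 1·5 + 4 = 9. Coefficients: α = 0, β = 1
Result: 1/(s - 5)² + 9/(s - 5)³


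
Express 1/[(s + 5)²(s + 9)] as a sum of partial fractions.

Cover-up at s=-9: C = 1/(-9 + 5)² = 1/16. Cover-up at s=-5: B = 1/(-5 + 9) = 1/4. Comparing s² coeff: A = -C = -1/16
Result: (-1/16)/(s + 5) + (1/4)/(s + 5)² + (1/16)/(s + 9)


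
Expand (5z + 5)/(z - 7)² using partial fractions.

(5z + 5) = α(z - 7) + β. At z = 7: β = 5·7 + 5 = 40. Coeff of z: α = 5
Result: 5/(z - 7) + 40/(z - 7)²


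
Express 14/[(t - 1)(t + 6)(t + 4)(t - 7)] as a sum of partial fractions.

Using Heaviside cover-up: (-1/15)/(t - 1) - (1/13)/(t + 6) + (7/55)/(t + 4) + (7/429)/(t - 7)


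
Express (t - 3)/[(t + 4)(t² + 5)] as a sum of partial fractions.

At t=-4: P = (1·(-4) - 3)/((-4)² + 5) = -1/3. Q = -P = 1/3, R = 1 - (-4)·P = -1/3
Result: (-1/3)/(t + 4) + ((1/3)t - 1/3)/(t² + 5)


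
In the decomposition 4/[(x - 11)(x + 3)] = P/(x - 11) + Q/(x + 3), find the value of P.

Cover-up at x = 11: P = 4/(11 + 3) = 4/14 = 2/7


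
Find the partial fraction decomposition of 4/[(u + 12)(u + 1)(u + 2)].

Using cover-up method: α = 2/55, β = 4/11, γ = -2/5
Result: (2/55)/(u + 12) + (4/11)/(u + 1) - (2/5)/(u + 2)


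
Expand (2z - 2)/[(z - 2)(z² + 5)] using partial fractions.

At z=2: P = (2·2 - 2)/(2² + 5) = 2/9. Q = -P = -2/9, R = 2 - 2·P = 14/9
Result: (2/9)/(z - 2) - ((2/9)z - 14/9)/(z² + 5)


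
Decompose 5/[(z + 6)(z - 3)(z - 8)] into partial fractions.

Using cover-up method: A = 5/126, B = -1/9, C = 1/14
Result: (5/126)/(z + 6) - (1/9)/(z - 3) + (1/14)/(z - 8)


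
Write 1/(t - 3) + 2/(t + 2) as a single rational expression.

Common denominator (t - 3)(t + 2). Numerator: 1(t + 2) + 2(t - 3) = (t + 2) + (2t - 6) = 3t - 4
Result: (3t - 4)/[(t - 3)(t + 2)]


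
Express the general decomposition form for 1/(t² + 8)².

Repeated quadratic factor: (At + B)/(t² + 8) + (Ct + D)/(t² + 8)²


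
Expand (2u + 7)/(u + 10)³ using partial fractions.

(2u + 7) = α(u + 10)² + β(u + 10) + γ. At u = -10: γ = 2·(-10) + 7 = -13. Coefficients: α = 0, β = 2
Result: 2/(u + 10)² - 13/(u + 10)³


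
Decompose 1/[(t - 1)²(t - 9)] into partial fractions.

Cover-up at t=9: C = 1/(9 - 1)² = 1/64. Cover-up at t=1: B = 1/(1 - 9) = -1/8. Comparing t² coeff: A = -C = -1/64
Result: (-1/64)/(t - 1) - (1/8)/(t - 1)² + (1/64)/(t - 9)


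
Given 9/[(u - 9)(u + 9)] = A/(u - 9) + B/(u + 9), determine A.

Cover-up at u = 9: A = 9/(9 + 9) = 9/18 = 1/2


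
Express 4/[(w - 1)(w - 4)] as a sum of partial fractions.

4/(w - 1)(w - 4) = α/(w - 1) + β/(w - 4). α = 4/(1 - 4) = -4/3, β = 4/(4 - 1) = 4/3
Result: (-4/3)/(w - 1) + (4/3)/(w - 4)


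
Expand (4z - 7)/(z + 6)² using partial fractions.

(4z - 7) = A(z + 6) + B. At z = -6: B = 4·(-6) - 7 = -31. Coeff of z: A = 4
Result: 4/(z + 6) - 31/(z + 6)²


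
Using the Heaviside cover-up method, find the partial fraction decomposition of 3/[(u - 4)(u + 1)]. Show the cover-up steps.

Cover (u - 4): set u=4, get A = 3/(4 + 1) = 3/5. Cover (u + 1): set u=-1, get B = 3/(-1 - 4) = -3/5.
Result: (3/5)/(u - 4) - (3/5)/(u + 1)


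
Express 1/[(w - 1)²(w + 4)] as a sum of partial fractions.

Cover-up at w=-4: R = 1/(-4 - 1)² = 1/25. Cover-up at w=1: Q = 1/(1 + 4) = 1/5. Comparing w² coeff: P = -R = -1/25
Result: (-1/25)/(w - 1) + (1/5)/(w - 1)² + (1/25)/(w + 4)


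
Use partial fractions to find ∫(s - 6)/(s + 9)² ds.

Decompose: α = 1, β = 1·(-9) - 6 = -15, so (s - 6)/(s + 9)² = 1/(s + 9) - 15/(s + 9)². Integrate: ∫ α/(s + 9) ds = ln|(s + 9)|; ∫ β/(s + 9)² ds = 15/(s + 9). Sum: ln|(s + 9)| + 15/(s + 9) + C


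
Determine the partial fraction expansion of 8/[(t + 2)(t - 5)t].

Using cover-up method: α = 4/7, β = 8/35, γ = -4/5
Result: (4/7)/(t + 2) + (8/35)/(t - 5) - (4/5)/t


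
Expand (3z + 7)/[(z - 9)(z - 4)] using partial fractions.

At z=9: P = (3·9 + 7)/(9 - 4) = 34/5. At z=4: Q = (3·4 + 7)/(4 - 9) = -19/5
Result: (34/5)/(z - 9) - (19/5)/(z - 4)


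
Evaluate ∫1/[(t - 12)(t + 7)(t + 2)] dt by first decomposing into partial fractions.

Cover-up: A = 1/266, B = 1/95, C = -1/70. Decomposition: (1/266)/(t - 12) + (1/95)/(t + 7) - (1/70)/(t + 2). Integrate each term: (1/266) ln|(t - 12)| + (1/95) ln|(t + 7)| - (1/70) ln|(t + 2)| + C


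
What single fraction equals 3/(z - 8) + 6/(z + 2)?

Common denominator (z - 8)(z + 2). Numerator: 3(z + 2) + 6(z - 8) = (3z + 6) + (6z - 48) = 9z - 42
Result: (9z - 42)/[(z - 8)(z + 2)]


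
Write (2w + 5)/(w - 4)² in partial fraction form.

(2w + 5) = P(w - 4) + Q. At w = 4: Q = 2·4 + 5 = 13. Coeff of w: P = 2
Result: 2/(w - 4) + 13/(w - 4)²


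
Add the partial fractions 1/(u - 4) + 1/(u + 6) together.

Common denominator (u - 4)(u + 6). Numerator: 1(u + 6) + 1(u - 4) = (u + 6) + (u - 4) = 2u + 2
Result: (2u + 2)/[(u - 4)(u + 6)]


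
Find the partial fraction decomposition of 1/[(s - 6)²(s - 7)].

Cover-up at s=7: R = 1/(7 - 6)² = 1. Cover-up at s=6: Q = 1/(6 - 7) = -1. Comparing s² coeff: P = -R = -1
Result: -1/(s - 6) - 1/(s - 6)² + 1/(s - 7)


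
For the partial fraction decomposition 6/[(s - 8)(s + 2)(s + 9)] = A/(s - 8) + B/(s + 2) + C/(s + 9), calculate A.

Cover-up at s = 8: A = 6/[(8 + 2)(8 + 9)] = 6/[(10)(17)] = 6/170 = 3/85


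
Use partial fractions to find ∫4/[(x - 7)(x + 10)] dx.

Decompose: 4/[(x - 7)(x + 10)] = (4/17)/(x - 7) - (4/17)/(x + 10). Integrate each term: (4/17) ln|(x - 7)| - (4/17) ln|(x + 10)| + C


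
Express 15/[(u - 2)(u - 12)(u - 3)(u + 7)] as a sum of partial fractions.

Using Heaviside cover-up: (1/6)/(u - 2) + (1/114)/(u - 12) - (1/6)/(u - 3) - (1/114)/(u + 7)


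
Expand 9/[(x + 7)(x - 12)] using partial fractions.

9/(x + 7)(x - 12) = P/(x + 7) + Q/(x - 12). P = 9/(-7 - 12) = -9/19, Q = 9/(12 + 7) = 9/19
Result: (-9/19)/(x + 7) + (9/19)/(x - 12)


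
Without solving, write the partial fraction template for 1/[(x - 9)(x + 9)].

Distinct linear factors: α/(x - 9) + β/(x + 9)


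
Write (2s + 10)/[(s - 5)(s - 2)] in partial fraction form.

At s=5: P = (2·5 + 10)/(5 - 2) = 20/3. At s=2: Q = (2·2 + 10)/(2 - 5) = -14/3
Result: (20/3)/(s - 5) - (14/3)/(s - 2)


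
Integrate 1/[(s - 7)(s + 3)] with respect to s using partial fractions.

Decompose: 1/[(s - 7)(s + 3)] = (1/10)/(s - 7) - (1/10)/(s + 3). Integrate each term: (1/10) ln|(s - 7)| - (1/10) ln|(s + 3)| + C


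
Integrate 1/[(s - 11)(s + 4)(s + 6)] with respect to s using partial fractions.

Cover-up: α = 1/255, β = -1/30, γ = 1/34. Decomposition: (1/255)/(s - 11) - (1/30)/(s + 4) + (1/34)/(s + 6). Integrate each term: (1/255) ln|(s - 11)| - (1/30) ln|(s + 4)| + (1/34) ln|(s + 6)| + C


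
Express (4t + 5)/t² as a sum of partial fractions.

(4t + 5) = At + B. At t = 0: B = 4·0 + 5 = 5. Coeff of t: A = 4
Result: 4/t + 5/t²


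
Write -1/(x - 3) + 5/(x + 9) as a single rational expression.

Common denominator (x - 3)(x + 9). Numerator: -1(x + 9) + 5(x - 3) = (-x - 9) + (5x - 15) = 4x - 24
Result: (4x - 24)/[(x - 3)(x + 9)]


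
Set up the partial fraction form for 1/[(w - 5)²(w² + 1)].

Repeated linear + quadratic: α/(w - 5) + β/(w - 5)² + (γw + δ)/(w² + 1)


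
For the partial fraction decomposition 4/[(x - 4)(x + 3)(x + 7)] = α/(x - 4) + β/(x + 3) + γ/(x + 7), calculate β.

Cover-up at x = -3: β = 4/[(-3 - 4)(-3 + 7)] = 4/[(-7)(4)] = -4/28 = -1/7


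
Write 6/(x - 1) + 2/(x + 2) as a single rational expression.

Common denominator (x - 1)(x + 2). Numerator: 6(x + 2) + 2(x - 1) = (6x + 12) + (2x - 2) = 8x + 10
Result: (8x + 10)/[(x - 1)(x + 2)]


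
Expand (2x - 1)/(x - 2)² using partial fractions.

(2x - 1) = α(x - 2) + β. At x = 2: β = 2·2 - 1 = 3. Coeff of x: α = 2
Result: 2/(x - 2) + 3/(x - 2)²


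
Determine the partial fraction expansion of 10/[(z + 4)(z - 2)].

10/(z + 4)(z - 2) = A/(z + 4) + B/(z - 2). A = 10/(-4 - 2) = -5/3, B = 10/(2 + 4) = 5/3
Result: (-5/3)/(z + 4) + (5/3)/(z - 2)


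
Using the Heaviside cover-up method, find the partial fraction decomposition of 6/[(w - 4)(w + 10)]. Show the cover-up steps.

Cover (w - 4): set w=4, get P = 6/(4 + 10) = 3/7. Cover (w + 10): set w=-10, get Q = 6/(-10 - 4) = -3/7.
Result: (3/7)/(w - 4) - (3/7)/(w + 10)


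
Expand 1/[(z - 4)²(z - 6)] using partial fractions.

Cover-up at z=6: R = 1/(6 - 4)² = 1/4. Cover-up at z=4: Q = 1/(4 - 6) = -1/2. Comparing z² coeff: P = -R = -1/4
Result: (-1/4)/(z - 4) - (1/2)/(z - 4)² + (1/4)/(z - 6)


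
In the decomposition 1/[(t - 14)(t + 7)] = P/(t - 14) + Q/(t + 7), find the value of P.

Cover-up at t = 14: P = 1/(14 + 7) = 1/21


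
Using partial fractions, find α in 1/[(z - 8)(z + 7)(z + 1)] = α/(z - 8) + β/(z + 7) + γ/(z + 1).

Cover-up at z = 8: α = 1/[(8 + 7)(8 + 1)] = 1/[(15)(9)] = 1/135


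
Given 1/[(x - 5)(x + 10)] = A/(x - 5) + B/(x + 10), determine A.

Cover-up at x = 5: A = 1/(5 + 10) = 1/15


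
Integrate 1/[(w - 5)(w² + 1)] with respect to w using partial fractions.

Cover-up at w=5: A = 1/(5²+1) = 1/26. Coeff matching: B = -1/26, C = -5/26. Decomposition: (1/26)/(w - 5) - ((1/26)w + 5/26)/(w² + 1). Integrate: linear → ln, quadratic → (1/2)ln + arctan: (1/26) ln|(w - 5)| - (1/52) ln(w² + 1) - (5/26) arctan(w) + C


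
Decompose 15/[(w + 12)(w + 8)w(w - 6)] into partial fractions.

Using Heaviside cover-up: (-5/288)/(w + 12) + (15/448)/(w + 8) - (5/192)/w + (5/504)/(w - 6)


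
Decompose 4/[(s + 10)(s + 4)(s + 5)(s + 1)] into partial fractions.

Using Heaviside cover-up: (-2/135)/(s + 10) - (2/9)/(s + 4) + (1/5)/(s + 5) + (1/27)/(s + 1)


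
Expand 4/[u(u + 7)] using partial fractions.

4/u(u + 7) = A/u + B/(u + 7). A = 4/(0 + 7) = 4/7, B = 4/(-7 - 0) = -4/7
Result: (4/7)/u - (4/7)/(u + 7)


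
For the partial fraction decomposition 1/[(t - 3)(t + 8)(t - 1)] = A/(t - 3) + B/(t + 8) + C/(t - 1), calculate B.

Cover-up at t = -8: B = 1/[(-8 - 3)(-8 - 1)] = 1/[(-11)(-9)] = 1/99


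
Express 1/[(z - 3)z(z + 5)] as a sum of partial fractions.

Using cover-up method: α = 1/24, β = -1/15, γ = 1/40
Result: (1/24)/(z - 3) - (1/15)/z + (1/40)/(z + 5)


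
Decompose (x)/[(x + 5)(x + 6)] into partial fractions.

At x=-5: A = (1·(-5) + 0)/(-5 + 6) = -5. At x=-6: B = (1·(-6) + 0)/(-6 + 5) = 6
Result: -5/(x + 5) + 6/(x + 6)


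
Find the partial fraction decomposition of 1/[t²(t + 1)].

Cover-up at t=-1: γ = 1/(-1 - 0)² = 1. Cover-up at t=0: β = 1/(0 + 1) = 1. Comparing t² coeff: α = -γ = -1
Result: -1/t + 1/t² + 1/(t + 1)


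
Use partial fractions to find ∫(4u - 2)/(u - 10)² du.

Decompose: A = 4, B = 4·10 - 2 = 38, so (4u - 2)/(u - 10)² = 4/(u - 10) + 38/(u - 10)². Integrate: ∫ A/(u - 10) du = 4 ln|(u - 10)|; ∫ B/(u - 10)² du = -38/(u - 10). Sum: 4 ln|(u - 10)| - 38/(u - 10) + C


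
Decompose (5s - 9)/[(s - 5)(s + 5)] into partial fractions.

At s=5: A = (5·5 - 9)/(5 + 5) = 8/5. At s=-5: B = (5·(-5) - 9)/(-5 - 5) = 17/5
Result: (8/5)/(s - 5) + (17/5)/(s + 5)


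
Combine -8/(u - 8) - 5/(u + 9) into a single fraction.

Common denominator (u - 8)(u + 9). Numerator: -8(u + 9) - 5(u - 8) = (-8u - 72) - (5u - 40) = -13u - 32
Result: (-13u - 32)/[(u - 8)(u + 9)]


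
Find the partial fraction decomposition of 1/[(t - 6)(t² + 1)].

Cover-up at t = 6: P = 1/(6² + 1) = 1/37. Then Q = -P = -1/37, R = -P·(0 + 6) = -6/37
Result: (1/37)/(t - 6) - ((1/37)t + 6/37)/(t² + 1)


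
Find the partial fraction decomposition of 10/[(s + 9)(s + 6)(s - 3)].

Using cover-up method: α = 5/18, β = -10/27, γ = 5/54
Result: (5/18)/(s + 9) - (10/27)/(s + 6) + (5/54)/(s - 3)


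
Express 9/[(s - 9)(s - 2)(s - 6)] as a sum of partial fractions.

Using cover-up method: A = 3/7, B = 9/28, C = -3/4
Result: (3/7)/(s - 9) + (9/28)/(s - 2) - (3/4)/(s - 6)


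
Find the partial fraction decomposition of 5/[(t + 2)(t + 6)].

5/(t + 2)(t + 6) = A/(t + 2) + B/(t + 6). A = 5/(-2 + 6) = 5/4, B = 5/(-6 + 2) = -5/4
Result: (5/4)/(t + 2) - (5/4)/(t + 6)


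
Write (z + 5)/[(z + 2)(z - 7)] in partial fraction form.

At z=-2: α = (1·(-2) + 5)/(-2 - 7) = -1/3. At z=7: β = (1·7 + 5)/(7 + 2) = 4/3
Result: (-1/3)/(z + 2) + (4/3)/(z - 7)


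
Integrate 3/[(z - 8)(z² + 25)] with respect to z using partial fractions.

Cover-up at z=8: A = 3/(8²+25) = 3/89. Coeff matching: B = -3/89, C = -24/89. Decomposition: (3/89)/(z - 8) - ((3/89)z + 24/89)/(z² + 25). Integrate: linear → ln, quadratic → (1/2)ln + arctan: (3/89) ln|(z - 8)| - (3/178) ln(z² + 25) - (24/445) arctan(z/5) + C


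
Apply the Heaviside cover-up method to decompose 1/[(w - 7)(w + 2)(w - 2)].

Cover (w - 7), w=7: P = 1/[(7 + 2)(7 - 2)] = 1/45. Cover (w + 2), w=-2: Q = 1/[(-2 - 7)(-2 - 2)] = 1/36. Cover (w - 2), w=2: R = 1/[(2 - 7)(2 + 2)] = -1/20.
Result: (1/45)/(w - 7) + (1/36)/(w + 2) - (1/20)/(w - 2)


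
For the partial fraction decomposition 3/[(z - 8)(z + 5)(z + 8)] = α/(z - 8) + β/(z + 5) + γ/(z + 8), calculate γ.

Cover-up at z = -8: γ = 3/[(-8 - 8)(-8 + 5)] = 3/[(-16)(-3)] = 3/48 = 1/16


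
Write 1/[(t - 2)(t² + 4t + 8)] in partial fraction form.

Cover-up at t = 2: A = 1/(2² + 4·2 + 8) = 1/20. Then B = -A = -1/20, C = -A·(4 + 2) = -3/10
Result: (1/20)/(t - 2) - ((1/20)t + 3/10)/(t² + 4t + 8)


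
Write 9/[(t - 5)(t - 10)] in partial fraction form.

9/(t - 5)(t - 10) = A/(t - 5) + B/(t - 10). A = 9/(5 - 10) = -9/5, B = 9/(10 - 5) = 9/5
Result: (-9/5)/(t - 5) + (9/5)/(t - 10)


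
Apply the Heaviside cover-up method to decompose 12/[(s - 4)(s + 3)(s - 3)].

Cover (s - 4), s=4: P = 12/[(4 + 3)(4 - 3)] = 12/7. Cover (s + 3), s=-3: Q = 12/[(-3 - 4)(-3 - 3)] = 2/7. Cover (s - 3), s=3: R = 12/[(3 - 4)(3 + 3)] = -2.
Result: (12/7)/(s - 4) + (2/7)/(s + 3) - 2/(s - 3)


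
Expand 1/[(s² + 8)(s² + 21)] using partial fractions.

Coefficient matching gives A = C = 0, B = 1/(21-8) = 1/13, D = -B = -1/13
Result: (1/13)/(s² + 8) - (1/13)/(s² + 21)


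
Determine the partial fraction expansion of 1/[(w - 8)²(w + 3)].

Cover-up at w=-3: C = 1/(-3 - 8)² = 1/121. Cover-up at w=8: B = 1/(8 + 3) = 1/11. Comparing w² coeff: A = -C = -1/121
Result: (-1/121)/(w - 8) + (1/11)/(w - 8)² + (1/121)/(w + 3)


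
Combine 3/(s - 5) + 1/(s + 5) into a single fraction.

Common denominator (s - 5)(s + 5). Numerator: 3(s + 5) + 1(s - 5) = (3s + 15) + (s - 5) = 4s + 10
Result: (4s + 10)/[(s - 5)(s + 5)]


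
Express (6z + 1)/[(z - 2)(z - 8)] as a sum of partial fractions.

At z=2: α = (6·2 + 1)/(2 - 8) = -13/6. At z=8: β = (6·8 + 1)/(8 - 2) = 49/6
Result: (-13/6)/(z - 2) + (49/6)/(z - 8)


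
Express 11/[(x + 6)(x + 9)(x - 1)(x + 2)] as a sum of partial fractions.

Using Heaviside cover-up: (11/84)/(x + 6) - (11/210)/(x + 9) + (11/210)/(x - 1) - (11/84)/(x + 2)


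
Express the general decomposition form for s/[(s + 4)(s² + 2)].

Linear + irreducible quadratic: α/(s + 4) + (βs + γ)/(s² + 2)


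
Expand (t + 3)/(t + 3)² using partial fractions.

(t + 3) = A(t + 3) + B. At t = -3: B = 1·(-3) + 3 = 0. Coeff of t: A = 1
Result: 1/(t + 3)


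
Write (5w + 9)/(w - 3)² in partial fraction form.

(5w + 9) = A(w - 3) + B. At w = 3: B = 5·3 + 9 = 24. Coeff of w: A = 5
Result: 5/(w - 3) + 24/(w - 3)²


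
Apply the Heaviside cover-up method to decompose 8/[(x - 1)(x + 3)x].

Cover (x - 1), x=1: A = 8/[(1 + 3)(1 - 0)] = 2. Cover (x + 3), x=-3: B = 8/[(-3 - 1)(-3 - 0)] = 2/3. Cover x, x=0: C = 8/[(0 - 1)(0 + 3)] = -8/3.
Result: 2/(x - 1) + (2/3)/(x + 3) - (8/3)/x


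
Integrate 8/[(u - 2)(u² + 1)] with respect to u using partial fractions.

Cover-up at u=2: P = 8/(2²+1) = 8/5. Coeff matching: Q = -8/5, R = -16/5. Decomposition: (8/5)/(u - 2) - ((8/5)u + 16/5)/(u² + 1). Integrate: linear → ln, quadratic → (1/2)ln + arctan: (8/5) ln|(u - 2)| - (4/5) ln(u² + 1) - (16/5) arctan(u) + C


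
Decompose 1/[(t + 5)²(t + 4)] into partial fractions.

Cover-up at t=-4: C = 1/(-4 + 5)² = 1. Cover-up at t=-5: B = 1/(-5 + 4) = -1. Comparing t² coeff: A = -C = -1
Result: -1/(t + 5) - 1/(t + 5)² + 1/(t + 4)


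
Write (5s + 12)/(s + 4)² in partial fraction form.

(5s + 12) = α(s + 4) + β. At s = -4: β = 5·(-4) + 12 = -8. Coeff of s: α = 5
Result: 5/(s + 4) - 8/(s + 4)²


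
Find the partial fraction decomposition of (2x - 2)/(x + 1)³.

(2x - 2) = P(x + 1)² + Q(x + 1) + R. At x = -1: R = 2·(-1) - 2 = -4. Coefficients: P = 0, Q = 2
Result: 2/(x + 1)² - 4/(x + 1)³


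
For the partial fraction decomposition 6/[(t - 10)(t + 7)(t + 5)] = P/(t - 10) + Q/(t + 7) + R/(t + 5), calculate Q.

Cover-up at t = -7: Q = 6/[(-7 - 10)(-7 + 5)] = 6/[(-17)(-2)] = 6/34 = 3/17


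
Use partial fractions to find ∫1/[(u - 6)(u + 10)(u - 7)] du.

Cover-up: A = -1/16, B = 1/272, C = 1/17. Decomposition: (-1/16)/(u - 6) + (1/272)/(u + 10) + (1/17)/(u - 7). Integrate each term: (-1/16) ln|(u - 6)| + (1/272) ln|(u + 10)| + (1/17) ln|(u - 7)| + C


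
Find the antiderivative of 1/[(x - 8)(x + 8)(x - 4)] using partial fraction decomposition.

Cover-up: A = 1/64, B = 1/192, C = -1/48. Decomposition: (1/64)/(x - 8) + (1/192)/(x + 8) - (1/48)/(x - 4). Integrate each term: (1/64) ln|(x - 8)| + (1/192) ln|(x + 8)| - (1/48) ln|(x - 4)| + C


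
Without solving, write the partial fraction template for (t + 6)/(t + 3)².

Repeated linear factor: P/(t + 3) + Q/(t + 3)²


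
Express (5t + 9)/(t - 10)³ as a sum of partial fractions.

(5t + 9) = α(t - 10)² + β(t - 10) + γ. At t = 10: γ = 5·10 + 9 = 59. Coefficients: α = 0, β = 5
Result: 5/(t - 10)² + 59/(t - 10)³


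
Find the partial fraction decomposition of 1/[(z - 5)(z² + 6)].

Cover-up at z = 5: P = 1/(5² + 6) = 1/31. Then Q = -P = -1/31, R = -P·(0 + 5) = -5/31
Result: (1/31)/(z - 5) - ((1/31)z + 5/31)/(z² + 6)


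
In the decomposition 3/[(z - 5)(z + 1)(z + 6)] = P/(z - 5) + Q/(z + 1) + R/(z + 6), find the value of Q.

Cover-up at z = -1: Q = 3/[(-1 - 5)(-1 + 6)] = 3/[(-6)(5)] = -3/30 = -1/10


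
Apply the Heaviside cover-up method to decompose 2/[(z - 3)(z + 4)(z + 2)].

Cover (z - 3), z=3: α = 2/[(3 + 4)(3 + 2)] = 2/35. Cover (z + 4), z=-4: β = 2/[(-4 - 3)(-4 + 2)] = 1/7. Cover (z + 2), z=-2: γ = 2/[(-2 - 3)(-2 + 4)] = -1/5.
Result: (2/35)/(z - 3) + (1/7)/(z + 4) - (1/5)/(z + 2)


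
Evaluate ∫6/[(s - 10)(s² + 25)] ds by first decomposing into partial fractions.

Cover-up at s=10: A = 6/(10²+25) = 6/125. Coeff matching: B = -6/125, C = -12/25. Decomposition: (6/125)/(s - 10) - ((6/125)s + 12/25)/(s² + 25). Integrate: linear → ln, quadratic → (1/2)ln + arctan: (6/125) ln|(s - 10)| - (3/125) ln(s² + 25) - (12/125) arctan(s/5) + C


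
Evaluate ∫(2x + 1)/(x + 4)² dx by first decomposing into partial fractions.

Decompose: P = 2, Q = 2·(-4) + 1 = -7, so (2x + 1)/(x + 4)² = 2/(x + 4) - 7/(x + 4)². Integrate: ∫ P/(x + 4) dx = 2 ln|(x + 4)|; ∫ Q/(x + 4)² dx = 7/(x + 4). Sum: 2 ln|(x + 4)| + 7/(x + 4) + C


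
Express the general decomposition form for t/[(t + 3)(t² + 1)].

Linear + irreducible quadratic: P/(t + 3) + (Qt + R)/(t² + 1)


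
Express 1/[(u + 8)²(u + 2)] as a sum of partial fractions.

Cover-up at u=-2: C = 1/(-2 + 8)² = 1/36. Cover-up at u=-8: B = 1/(-8 + 2) = -1/6. Comparing u² coeff: A = -C = -1/36
Result: (-1/36)/(u + 8) - (1/6)/(u + 8)² + (1/36)/(u + 2)


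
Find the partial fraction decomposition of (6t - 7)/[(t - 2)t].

At t=2: α = (6·2 - 7)/(2 - 0) = 5/2. At t=0: β = (6·0 - 7)/(0 - 2) = 7/2
Result: (5/2)/(t - 2) + (7/2)/t


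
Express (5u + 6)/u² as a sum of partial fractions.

(5u + 6) = αu + β. At u = 0: β = 5·0 + 6 = 6. Coeff of u: α = 5
Result: 5/u + 6/u²


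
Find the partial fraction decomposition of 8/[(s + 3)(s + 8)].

8/(s + 3)(s + 8) = A/(s + 3) + B/(s + 8). A = 8/(-3 + 8) = 8/5, B = 8/(-8 + 3) = -8/5
Result: (8/5)/(s + 3) - (8/5)/(s + 8)


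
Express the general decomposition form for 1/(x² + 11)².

Repeated quadratic factor: (Ax + B)/(x² + 11) + (Cx + D)/(x² + 11)²


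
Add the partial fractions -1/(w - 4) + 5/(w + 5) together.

Common denominator (w - 4)(w + 5). Numerator: -1(w + 5) + 5(w - 4) = (-w - 5) + (5w - 20) = 4w - 25
Result: (4w - 25)/[(w - 4)(w + 5)]


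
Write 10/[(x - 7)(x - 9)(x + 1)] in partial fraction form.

Using cover-up method: α = -5/8, β = 1/2, γ = 1/8
Result: (-5/8)/(x - 7) + (1/2)/(x - 9) + (1/8)/(x + 1)


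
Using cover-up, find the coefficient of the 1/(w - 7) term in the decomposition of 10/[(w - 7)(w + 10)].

Cover (w - 7), set w=7: 10/((w + 10) at w=7) = 10/(17) = 10/17


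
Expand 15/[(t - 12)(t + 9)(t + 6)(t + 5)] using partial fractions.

Using Heaviside cover-up: (5/2142)/(t - 12) - (5/84)/(t + 9) + (5/18)/(t + 6) - (15/68)/(t + 5)


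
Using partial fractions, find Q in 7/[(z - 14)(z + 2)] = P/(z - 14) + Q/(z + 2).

Cover-up at z = -2: Q = 7/(-2 - 14) = -7/16


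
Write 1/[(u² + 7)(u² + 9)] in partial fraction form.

Coefficient matching gives A = C = 0, B = 1/(9-7) = 1/2, D = -B = -1/2
Result: (1/2)/(u² + 7) - (1/2)/(u² + 9)


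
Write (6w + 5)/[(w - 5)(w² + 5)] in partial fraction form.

At w=5: α = (6·5 + 5)/(5² + 5) = 7/6. β = -α = -7/6, γ = 6 - 5·α = 1/6
Result: (7/6)/(w - 5) - ((7/6)w - 1/6)/(w² + 5)


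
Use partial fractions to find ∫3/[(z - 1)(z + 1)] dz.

Decompose: 3/[(z - 1)(z + 1)] = (3/2)/(z - 1) - (3/2)/(z + 1). Integrate each term: (3/2) ln|(z - 1)| - (3/2) ln|(z + 1)| + C


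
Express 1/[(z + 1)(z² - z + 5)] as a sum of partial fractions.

Cover-up at z = -1: P = 1/((-1)² - 1·(-1) + 5) = 1/7. Then Q = -P = -1/7, R = -P·(-1 - 1) = 2/7
Result: (1/7)/(z + 1) - ((1/7)z - 2/7)/(z² - z + 5)


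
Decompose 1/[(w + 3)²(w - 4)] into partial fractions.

Cover-up at w=4: γ = 1/(4 + 3)² = 1/49. Cover-up at w=-3: β = 1/(-3 - 4) = -1/7. Comparing w² coeff: α = -γ = -1/49
Result: (-1/49)/(w + 3) - (1/7)/(w + 3)² + (1/49)/(w - 4)


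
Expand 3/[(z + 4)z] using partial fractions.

3/(z + 4)z = α/(z + 4) + β/z. α = 3/(-4 - 0) = -3/4, β = 3/(0 + 4) = 3/4
Result: (-3/4)/(z + 4) + (3/4)/z


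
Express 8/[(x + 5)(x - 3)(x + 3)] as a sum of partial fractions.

Using cover-up method: P = 1/2, Q = 1/6, R = -2/3
Result: (1/2)/(x + 5) + (1/6)/(x - 3) - (2/3)/(x + 3)


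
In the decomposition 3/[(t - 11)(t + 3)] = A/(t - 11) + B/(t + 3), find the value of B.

Cover-up at t = -3: B = 3/(-3 - 11) = -3/14


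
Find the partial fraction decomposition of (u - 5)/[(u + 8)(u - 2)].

At u=-8: α = (1·(-8) - 5)/(-8 - 2) = 13/10. At u=2: β = (1·2 - 5)/(2 + 8) = -3/10
Result: (13/10)/(u + 8) - (3/10)/(u - 2)


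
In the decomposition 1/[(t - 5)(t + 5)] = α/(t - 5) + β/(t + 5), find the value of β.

Cover-up at t = -5: β = 1/(-5 - 5) = -1/10


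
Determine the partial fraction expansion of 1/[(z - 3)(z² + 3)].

Cover-up at z = 3: α = 1/(3² + 3) = 1/12. Then β = -α = -1/12, γ = -α·(0 + 3) = -1/4
Result: (1/12)/(z - 3) - ((1/12)z + 1/4)/(z² + 3)


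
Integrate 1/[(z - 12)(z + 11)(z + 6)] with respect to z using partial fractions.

Cover-up: P = 1/414, Q = 1/115, R = -1/90. Decomposition: (1/414)/(z - 12) + (1/115)/(z + 11) - (1/90)/(z + 6). Integrate each term: (1/414) ln|(z - 12)| + (1/115) ln|(z + 11)| - (1/90) ln|(z + 6)| + C


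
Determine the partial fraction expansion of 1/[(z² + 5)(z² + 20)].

Coefficient matching gives α = γ = 0, β = 1/(20-5) = 1/15, δ = -β = -1/15
Result: (1/15)/(z² + 5) - (1/15)/(z² + 20)


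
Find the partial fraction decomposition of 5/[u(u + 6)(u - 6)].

Using cover-up method: A = -5/36, B = 5/72, C = 5/72
Result: (-5/36)/u + (5/72)/(u + 6) + (5/72)/(u - 6)


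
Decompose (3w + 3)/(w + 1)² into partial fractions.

(3w + 3) = P(w + 1) + Q. At w = -1: Q = 3·(-1) + 3 = 0. Coeff of w: P = 3
Result: 3/(w + 1)


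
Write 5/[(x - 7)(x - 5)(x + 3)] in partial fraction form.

Using cover-up method: P = 1/4, Q = -5/16, R = 1/16
Result: (1/4)/(x - 7) - (5/16)/(x - 5) + (1/16)/(x + 3)


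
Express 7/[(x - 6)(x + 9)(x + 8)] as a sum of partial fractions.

Using cover-up method: P = 1/30, Q = 7/15, R = -1/2
Result: (1/30)/(x - 6) + (7/15)/(x + 9) - (1/2)/(x + 8)


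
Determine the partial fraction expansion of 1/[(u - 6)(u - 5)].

1/(u - 6)(u - 5) = A/(u - 6) + B/(u - 5). A = 1/(6 - 5) = 1, B = 1/(5 - 6) = -1
Result: 1/(u - 6) - 1/(u - 5)


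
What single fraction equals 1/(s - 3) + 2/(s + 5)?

Common denominator (s - 3)(s + 5). Numerator: 1(s + 5) + 2(s - 3) = (s + 5) + (2s - 6) = 3s - 1
Result: (3s - 1)/[(s - 3)(s + 5)]


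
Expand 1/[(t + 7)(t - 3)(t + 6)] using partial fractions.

Using cover-up method: A = 1/10, B = 1/90, C = -1/9
Result: (1/10)/(t + 7) + (1/90)/(t - 3) - (1/9)/(t + 6)


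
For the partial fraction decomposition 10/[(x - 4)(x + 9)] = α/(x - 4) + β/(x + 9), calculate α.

Cover-up at x = 4: α = 10/(4 + 9) = 10/13


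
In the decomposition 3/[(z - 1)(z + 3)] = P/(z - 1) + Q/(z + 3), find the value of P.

Cover-up at z = 1: P = 3/(1 + 3) = 3/4


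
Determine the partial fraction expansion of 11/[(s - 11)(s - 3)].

11/(s - 11)(s - 3) = P/(s - 11) + Q/(s - 3). P = 11/(11 - 3) = 11/8, Q = 11/(3 - 11) = -11/8
Result: (11/8)/(s - 11) - (11/8)/(s - 3)


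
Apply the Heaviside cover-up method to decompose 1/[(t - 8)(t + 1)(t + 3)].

Cover (t - 8), t=8: P = 1/[(8 + 1)(8 + 3)] = 1/99. Cover (t + 1), t=-1: Q = 1/[(-1 - 8)(-1 + 3)] = -1/18. Cover (t + 3), t=-3: R = 1/[(-3 - 8)(-3 + 1)] = 1/22.
Result: (1/99)/(t - 8) - (1/18)/(t + 1) + (1/22)/(t + 3)


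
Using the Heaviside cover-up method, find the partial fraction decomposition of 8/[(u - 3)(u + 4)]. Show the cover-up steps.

Cover (u - 3): set u=3, get A = 8/(3 + 4) = 8/7. Cover (u + 4): set u=-4, get B = 8/(-4 - 3) = -8/7.
Result: (8/7)/(u - 3) - (8/7)/(u + 4)


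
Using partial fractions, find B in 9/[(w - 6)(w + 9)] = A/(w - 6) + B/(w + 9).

Cover-up at w = -9: B = 9/(-9 - 6) = -9/15 = -3/5


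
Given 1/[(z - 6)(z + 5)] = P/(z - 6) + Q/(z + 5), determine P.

Cover-up at z = 6: P = 1/(6 + 5) = 1/11


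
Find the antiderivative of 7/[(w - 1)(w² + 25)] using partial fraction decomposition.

Cover-up at w=1: P = 7/(1²+25) = 7/26. Coeff matching: Q = -7/26, R = -7/26. Decomposition: (7/26)/(w - 1) - ((7/26)w + 7/26)/(w² + 25). Integrate: linear → ln, quadratic → (1/2)ln + arctan: (7/26) ln|(w - 1)| - (7/52) ln(w² + 25) - (7/130) arctan(w/5) + C


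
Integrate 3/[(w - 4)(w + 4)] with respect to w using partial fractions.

Decompose: 3/[(w - 4)(w + 4)] = (3/8)/(w - 4) - (3/8)/(w + 4). Integrate each term: (3/8) ln|(w - 4)| - (3/8) ln|(w + 4)| + C


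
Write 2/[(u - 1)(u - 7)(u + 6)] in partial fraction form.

Using cover-up method: A = -1/21, B = 1/39, C = 2/91
Result: (-1/21)/(u - 1) + (1/39)/(u - 7) + (2/91)/(u + 6)


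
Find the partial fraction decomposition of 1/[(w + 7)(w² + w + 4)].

Cover-up at w = -7: α = 1/((-7)² + 1·(-7) + 4) = 1/46. Then β = -α = -1/46, γ = -α·(1 - 7) = 3/23
Result: (1/46)/(w + 7) - ((1/46)w - 3/23)/(w² + w + 4)


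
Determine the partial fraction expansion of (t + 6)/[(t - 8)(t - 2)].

At t=8: A = (1·8 + 6)/(8 - 2) = 7/3. At t=2: B = (1·2 + 6)/(2 - 8) = -4/3
Result: (7/3)/(t - 8) - (4/3)/(t - 2)


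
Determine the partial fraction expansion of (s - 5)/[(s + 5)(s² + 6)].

At s=-5: A = (1·(-5) - 5)/((-5)² + 6) = -10/31. B = -A = 10/31, C = 1 - (-5)·A = -19/31
Result: (-10/31)/(s + 5) + ((10/31)s - 19/31)/(s² + 6)


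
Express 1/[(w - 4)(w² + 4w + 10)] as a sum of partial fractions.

Cover-up at w = 4: A = 1/(4² + 4·4 + 10) = 1/42. Then B = -A = -1/42, C = -A·(4 + 4) = -4/21
Result: (1/42)/(w - 4) - ((1/42)w + 4/21)/(w² + 4w + 10)


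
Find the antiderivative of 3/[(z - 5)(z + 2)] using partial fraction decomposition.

Decompose: 3/[(z - 5)(z + 2)] = (3/7)/(z - 5) - (3/7)/(z + 2). Integrate each term: (3/7) ln|(z - 5)| - (3/7) ln|(z + 2)| + C


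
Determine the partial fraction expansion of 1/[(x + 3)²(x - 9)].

Cover-up at x=9: C = 1/(9 + 3)² = 1/144. Cover-up at x=-3: B = 1/(-3 - 9) = -1/12. Comparing x² coeff: A = -C = -1/144
Result: (-1/144)/(x + 3) - (1/12)/(x + 3)² + (1/144)/(x - 9)


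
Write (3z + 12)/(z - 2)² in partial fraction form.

(3z + 12) = α(z - 2) + β. At z = 2: β = 3·2 + 12 = 18. Coeff of z: α = 3
Result: 3/(z - 2) + 18/(z - 2)²


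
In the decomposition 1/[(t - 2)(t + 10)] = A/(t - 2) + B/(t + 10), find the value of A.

Cover-up at t = 2: A = 1/(2 + 10) = 1/12


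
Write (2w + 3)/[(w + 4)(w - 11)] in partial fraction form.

At w=-4: α = (2·(-4) + 3)/(-4 - 11) = 1/3. At w=11: β = (2·11 + 3)/(11 + 4) = 5/3
Result: (1/3)/(w + 4) + (5/3)/(w - 11)


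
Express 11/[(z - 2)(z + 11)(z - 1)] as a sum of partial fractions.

Using cover-up method: A = 11/13, B = 11/156, C = -11/12
Result: (11/13)/(z - 2) + (11/156)/(z + 11) - (11/12)/(z - 1)


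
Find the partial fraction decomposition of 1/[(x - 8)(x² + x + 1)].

Cover-up at x = 8: A = 1/(8² + 1·8 + 1) = 1/73. Then B = -A = -1/73, C = -A·(1 + 8) = -9/73
Result: (1/73)/(x - 8) - ((1/73)x + 9/73)/(x² + x + 1)


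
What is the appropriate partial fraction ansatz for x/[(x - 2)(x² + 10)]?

Linear + irreducible quadratic: α/(x - 2) + (βx + γ)/(x² + 10)


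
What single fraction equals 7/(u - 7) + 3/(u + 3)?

Common denominator (u - 7)(u + 3). Numerator: 7(u + 3) + 3(u - 7) = (7u + 21) + (3u - 21) = 10u
Result: (10u)/[(u - 7)(u + 3)]


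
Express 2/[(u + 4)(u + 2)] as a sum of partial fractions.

2/(u + 4)(u + 2) = A/(u + 4) + B/(u + 2). A = 2/(-4 + 2) = -1, B = 2/(-2 + 4) = 1
Result: -1/(u + 4) + 1/(u + 2)


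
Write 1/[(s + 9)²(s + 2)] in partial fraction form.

Cover-up at s=-2: C = 1/(-2 + 9)² = 1/49. Cover-up at s=-9: B = 1/(-9 + 2) = -1/7. Comparing s² coeff: A = -C = -1/49
Result: (-1/49)/(s + 9) - (1/7)/(s + 9)² + (1/49)/(s + 2)


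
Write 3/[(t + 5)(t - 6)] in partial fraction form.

3/(t + 5)(t - 6) = A/(t + 5) + B/(t - 6). A = 3/(-5 - 6) = -3/11, B = 3/(6 + 5) = 3/11
Result: (-3/11)/(t + 5) + (3/11)/(t - 6)


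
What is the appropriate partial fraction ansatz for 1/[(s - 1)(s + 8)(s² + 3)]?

Two linear + quadratic: P/(s - 1) + Q/(s + 8) + (Rs + S)/(s² + 3)


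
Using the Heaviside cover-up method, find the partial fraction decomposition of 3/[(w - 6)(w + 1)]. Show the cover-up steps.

Cover (w - 6): set w=6, get P = 3/(6 + 1) = 3/7. Cover (w + 1): set w=-1, get Q = 3/(-1 - 6) = -3/7.
Result: (3/7)/(w - 6) - (3/7)/(w + 1)


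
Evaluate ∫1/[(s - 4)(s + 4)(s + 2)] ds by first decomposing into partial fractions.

Cover-up: P = 1/48, Q = 1/16, R = -1/12. Decomposition: (1/48)/(s - 4) + (1/16)/(s + 4) - (1/12)/(s + 2). Integrate each term: (1/48) ln|(s - 4)| + (1/16) ln|(s + 4)| - (1/12) ln|(s + 2)| + C


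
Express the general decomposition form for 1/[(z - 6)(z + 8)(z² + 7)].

Two linear + quadratic: A/(z - 6) + B/(z + 8) + (Cz + D)/(z² + 7)


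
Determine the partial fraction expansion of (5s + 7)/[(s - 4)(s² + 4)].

At s=4: α = (5·4 + 7)/(4² + 4) = 27/20. β = -α = -27/20, γ = 5 - 4·α = -2/5
Result: (27/20)/(s - 4) - ((27/20)s + 2/5)/(s² + 4)


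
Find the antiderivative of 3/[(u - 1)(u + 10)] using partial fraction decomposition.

Decompose: 3/[(u - 1)(u + 10)] = (3/11)/(u - 1) - (3/11)/(u + 10). Integrate each term: (3/11) ln|(u - 1)| - (3/11) ln|(u + 10)| + C


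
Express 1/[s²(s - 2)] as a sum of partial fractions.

Cover-up at s=2: R = 1/(2 - 0)² = 1/4. Cover-up at s=0: Q = 1/(0 - 2) = -1/2. Comparing s² coeff: P = -R = -1/4
Result: (-1/4)/s - (1/2)/s² + (1/4)/(s - 2)


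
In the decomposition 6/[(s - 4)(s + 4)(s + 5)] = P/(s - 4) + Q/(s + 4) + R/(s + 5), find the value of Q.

Cover-up at s = -4: Q = 6/[(-4 - 4)(-4 + 5)] = 6/[(-8)(1)] = -6/8 = -3/4


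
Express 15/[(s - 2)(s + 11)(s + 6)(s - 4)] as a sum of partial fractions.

Using Heaviside cover-up: (-15/208)/(s - 2) - (1/65)/(s + 11) + (3/80)/(s + 6) + (1/20)/(s - 4)


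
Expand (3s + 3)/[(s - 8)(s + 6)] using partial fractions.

At s=8: A = (3·8 + 3)/(8 + 6) = 27/14. At s=-6: B = (3·(-6) + 3)/(-6 - 8) = 15/14
Result: (27/14)/(s - 8) + (15/14)/(s + 6)


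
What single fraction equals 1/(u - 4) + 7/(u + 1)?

Common denominator (u - 4)(u + 1). Numerator: 1(u + 1) + 7(u - 4) = (u + 1) + (7u - 28) = 8u - 27
Result: (8u - 27)/[(u - 4)(u + 1)]


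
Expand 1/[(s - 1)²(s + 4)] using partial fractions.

Cover-up at s=-4: C = 1/(-4 - 1)² = 1/25. Cover-up at s=1: B = 1/(1 + 4) = 1/5. Comparing s² coeff: A = -C = -1/25
Result: (-1/25)/(s - 1) + (1/5)/(s - 1)² + (1/25)/(s + 4)


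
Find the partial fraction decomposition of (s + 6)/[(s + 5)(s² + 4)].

At s=-5: α = (1·(-5) + 6)/((-5)² + 4) = 1/29. β = -α = -1/29, γ = 1 - (-5)·α = 34/29
Result: (1/29)/(s + 5) - ((1/29)s - 34/29)/(s² + 4)


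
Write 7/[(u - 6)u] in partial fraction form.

7/(u - 6)u = P/(u - 6) + Q/u. P = 7/(6 - 0) = 7/6, Q = 7/(0 - 6) = -7/6
Result: (7/6)/(u - 6) - (7/6)/u


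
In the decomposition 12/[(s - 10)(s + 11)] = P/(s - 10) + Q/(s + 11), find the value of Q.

Cover-up at s = -11: Q = 12/(-11 - 10) = -12/21 = -4/7


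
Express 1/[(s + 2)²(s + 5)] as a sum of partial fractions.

Cover-up at s=-5: γ = 1/(-5 + 2)² = 1/9. Cover-up at s=-2: β = 1/(-2 + 5) = 1/3. Comparing s² coeff: α = -γ = -1/9
Result: (-1/9)/(s + 2) + (1/3)/(s + 2)² + (1/9)/(s + 5)


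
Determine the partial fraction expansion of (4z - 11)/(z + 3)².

(4z - 11) = α(z + 3) + β. At z = -3: β = 4·(-3) - 11 = -23. Coeff of z: α = 4
Result: 4/(z + 3) - 23/(z + 3)²


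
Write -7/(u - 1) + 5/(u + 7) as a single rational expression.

Common denominator (u - 1)(u + 7). Numerator: -7(u + 7) + 5(u - 1) = (-7u - 49) + (5u - 5) = -2u - 54
Result: (-2u - 54)/[(u - 1)(u + 7)]


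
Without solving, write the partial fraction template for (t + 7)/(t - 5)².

Repeated linear factor: A/(t - 5) + B/(t - 5)²


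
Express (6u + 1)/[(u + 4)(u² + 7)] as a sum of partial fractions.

At u=-4: α = (6·(-4) + 1)/((-4)² + 7) = -1. β = -α = 1, γ = 6 - (-4)·α = 2
Result: -1/(u + 4) + (u + 2)/(u² + 7)


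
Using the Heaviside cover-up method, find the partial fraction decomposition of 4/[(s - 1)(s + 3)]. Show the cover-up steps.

Cover (s - 1): set s=1, get α = 4/(1 + 3) = 1. Cover (s + 3): set s=-3, get β = 4/(-3 - 1) = -1.
Result: 1/(s - 1) - 1/(s + 3)


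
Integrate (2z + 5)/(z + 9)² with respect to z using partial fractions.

Decompose: P = 2, Q = 2·(-9) + 5 = -13, so (2z + 5)/(z + 9)² = 2/(z + 9) - 13/(z + 9)². Integrate: ∫ P/(z + 9) dz = 2 ln|(z + 9)|; ∫ Q/(z + 9)² dz = 13/(z + 9). Sum: 2 ln|(z + 9)| + 13/(z + 9) + C


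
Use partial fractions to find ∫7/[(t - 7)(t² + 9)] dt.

Cover-up at t=7: A = 7/(7²+9) = 7/58. Coeff matching: B = -7/58, C = -49/58. Decomposition: (7/58)/(t - 7) - ((7/58)t + 49/58)/(t² + 9). Integrate: linear → ln, quadratic → (1/2)ln + arctan: (7/58) ln|(t - 7)| - (7/116) ln(t² + 9) - (49/174) arctan(t/3) + C


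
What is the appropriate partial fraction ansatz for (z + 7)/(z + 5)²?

Repeated linear factor: A/(z + 5) + B/(z + 5)²


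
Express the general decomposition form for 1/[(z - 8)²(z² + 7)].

Repeated linear + quadratic: A/(z - 8) + B/(z - 8)² + (Cz + D)/(z² + 7)


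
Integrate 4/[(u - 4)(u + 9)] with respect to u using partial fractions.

Decompose: 4/[(u - 4)(u + 9)] = (4/13)/(u - 4) - (4/13)/(u + 9). Integrate each term: (4/13) ln|(u - 4)| - (4/13) ln|(u + 9)| + C


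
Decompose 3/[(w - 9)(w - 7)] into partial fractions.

3/(w - 9)(w - 7) = α/(w - 9) + β/(w - 7). α = 3/(9 - 7) = 3/2, β = 3/(7 - 9) = -3/2
Result: (3/2)/(w - 9) - (3/2)/(w - 7)


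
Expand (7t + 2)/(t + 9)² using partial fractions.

(7t + 2) = P(t + 9) + Q. At t = -9: Q = 7·(-9) + 2 = -61. Coeff of t: P = 7
Result: 7/(t + 9) - 61/(t + 9)²


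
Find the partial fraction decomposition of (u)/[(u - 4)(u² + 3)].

At u=4: P = (1·4 + 0)/(4² + 3) = 4/19. Q = -P = -4/19, R = 1 - 4·P = 3/19
Result: (4/19)/(u - 4) - ((4/19)u - 3/19)/(u² + 3)


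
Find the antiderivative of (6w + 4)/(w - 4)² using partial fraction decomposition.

Decompose: P = 6, Q = 6·4 + 4 = 28, so (6w + 4)/(w - 4)² = 6/(w - 4) + 28/(w - 4)². Integrate: ∫ P/(w - 4) dw = 6 ln|(w - 4)|; ∫ Q/(w - 4)² dw = -28/(w - 4). Sum: 6 ln|(w - 4)| - 28/(w - 4) + C


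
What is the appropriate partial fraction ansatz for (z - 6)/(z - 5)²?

Repeated linear factor: A/(z - 5) + B/(z - 5)²


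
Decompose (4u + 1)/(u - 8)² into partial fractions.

(4u + 1) = P(u - 8) + Q. At u = 8: Q = 4·8 + 1 = 33. Coeff of u: P = 4
Result: 4/(u - 8) + 33/(u - 8)²


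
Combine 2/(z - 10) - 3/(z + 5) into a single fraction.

Common denominator (z - 10)(z + 5). Numerator: 2(z + 5) - 3(z - 10) = (2z + 10) - (3z - 30) = -z + 40
Result: (-z + 40)/[(z - 10)(z + 5)]


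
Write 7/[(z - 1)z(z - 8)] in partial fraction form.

Using cover-up method: P = -1, Q = 7/8, R = 1/8
Result: -1/(z - 1) + (7/8)/z + (1/8)/(z - 8)


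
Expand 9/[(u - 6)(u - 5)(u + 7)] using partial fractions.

Using cover-up method: α = 9/13, β = -3/4, γ = 3/52
Result: (9/13)/(u - 6) - (3/4)/(u - 5) + (3/52)/(u + 7)


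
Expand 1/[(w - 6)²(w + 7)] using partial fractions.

Cover-up at w=-7: C = 1/(-7 - 6)² = 1/169. Cover-up at w=6: B = 1/(6 + 7) = 1/13. Comparing w² coeff: A = -C = -1/169
Result: (-1/169)/(w - 6) + (1/13)/(w - 6)² + (1/169)/(w + 7)


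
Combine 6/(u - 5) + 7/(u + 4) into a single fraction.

Common denominator (u - 5)(u + 4). Numerator: 6(u + 4) + 7(u - 5) = (6u + 24) + (7u - 35) = 13u - 11
Result: (13u - 11)/[(u - 5)(u + 4)]
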